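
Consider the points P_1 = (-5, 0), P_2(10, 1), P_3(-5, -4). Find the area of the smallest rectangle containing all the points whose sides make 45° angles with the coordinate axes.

In coordinates u = x + y, v = x − y the rectangle is axis-aligned; the map (x,y)→(u,v) scales areas by 2.
u-values: -5, 11, -9; range = 11 − (-9) = 20.
v-values: -5, 9, -1; range = 9 − (-5) = 14.
Area = (20 × 14) / 2 = 140.

140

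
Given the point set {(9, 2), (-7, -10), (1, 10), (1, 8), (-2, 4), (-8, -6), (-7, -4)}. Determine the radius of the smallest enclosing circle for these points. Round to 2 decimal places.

10.88

A smallest enclosing disk is always determined by at most three of the input points on its boundary.
The minimum enclosing circle is determined by three boundary points: (9, 2), (-7, -10), (1, 10).
Their circumcentre is (-11/7, -4/7) with r² = 5800/49.
The farthest remaining point (1, 8) is at distance² 3924/49 ≤ 5800/49.
r = √(5800/49) ≈ 10.88.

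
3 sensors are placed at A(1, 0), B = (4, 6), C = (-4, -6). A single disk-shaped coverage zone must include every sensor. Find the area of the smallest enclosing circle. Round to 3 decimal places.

163.363

Side lengths²: AB² = 45, AC² = 61, BC² = 208.
Since BC² = 208 ≥ 61 + 45 = 106, the angle opposite BC is not acute, so the smallest enclosing circle has BC as diameter.
Centre = midpoint of BC = (0, 0), r² = 208/4 = 52.
Area = π·r² = π·52 ≈ 163.363.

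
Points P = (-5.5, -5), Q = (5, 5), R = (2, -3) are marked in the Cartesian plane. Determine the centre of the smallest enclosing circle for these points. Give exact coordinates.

(-0.25, 0)

Side lengths²: PQ² = 210.25, PR² = 60.25, QR² = 73.
Since PQ² = 210.25 ≥ 73 + 60.25 = 133.25, the angle opposite PQ is not acute, so the smallest enclosing circle has PQ as diameter.
Centre = midpoint of PQ = (-0.25, 0), r² = 210.25/4 = 52.5625.
Centre = (-0.25, 0).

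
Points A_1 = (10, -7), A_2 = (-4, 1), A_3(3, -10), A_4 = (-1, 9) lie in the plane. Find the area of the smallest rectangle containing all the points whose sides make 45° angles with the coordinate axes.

In coordinates u = x + y, v = x − y the rectangle is axis-aligned; the map (x,y)→(u,v) scales areas by 2.
u-values: 3, -3, -7, 8; range = 8 − (-7) = 15.
v-values: 17, -5, 13, -10; range = 17 − (-10) = 27.
Area = (15 × 27) / 2 = 202.5.

202.5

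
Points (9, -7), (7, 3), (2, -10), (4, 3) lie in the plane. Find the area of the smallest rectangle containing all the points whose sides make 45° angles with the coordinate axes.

135

In coordinates u = x + y, v = x − y the rectangle is axis-aligned; the map (x,y)→(u,v) scales areas by 2.
u-values: 2, 10, -8, 7; range = 10 − (-8) = 18.
v-values: 16, 4, 12, 1; range = 16 − 1 = 15.
Area = (18 × 15) / 2 = 135.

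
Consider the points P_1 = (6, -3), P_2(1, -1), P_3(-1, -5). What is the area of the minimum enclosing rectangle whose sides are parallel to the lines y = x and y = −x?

In coordinates u = x + y, v = x − y the rectangle is axis-aligned; the map (x,y)→(u,v) scales areas by 2.
u-values: 3, 0, -6; range = 3 − (-6) = 9.
v-values: 9, 2, 4; range = 9 − 2 = 7.
Area = (9 × 7) / 2 = 31.5.

31.5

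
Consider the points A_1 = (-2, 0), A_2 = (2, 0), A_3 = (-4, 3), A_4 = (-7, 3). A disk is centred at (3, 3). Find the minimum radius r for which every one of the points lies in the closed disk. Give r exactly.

10

The required radius is the distance from (3, 3) to the farthest point.
Squared distances: 34, 10, 49, 100.
Maximum is 100, attained at A_4.
r = √100 = 10.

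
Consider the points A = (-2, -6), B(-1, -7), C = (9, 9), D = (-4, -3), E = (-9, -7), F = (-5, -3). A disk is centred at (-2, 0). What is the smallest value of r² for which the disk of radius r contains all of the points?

The required radius is the distance from (-2, 0) to the farthest point.
Squared distances: 36, 50, 202, 13, 98, 18.
Maximum is 202, attained at C.

202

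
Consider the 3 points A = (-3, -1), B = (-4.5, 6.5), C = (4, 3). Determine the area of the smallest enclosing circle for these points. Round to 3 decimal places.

Side lengths²: AB² = 58.5, AC² = 65, BC² = 84.5.
Since BC² = 84.5 < 65 + 58.5 = 123.5, the triangle is acute, so the smallest enclosing circle is the circumcircle.
Circumcentre = (-5/6, 10/3), r² = 845/36.
Area = π·r² = π·845/36 ≈ 73.740.

73.740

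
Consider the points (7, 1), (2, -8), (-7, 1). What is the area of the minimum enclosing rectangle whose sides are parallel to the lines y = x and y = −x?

In coordinates u = x + y, v = x − y the rectangle is axis-aligned; the map (x,y)→(u,v) scales areas by 2.
u-values: 8, -6, -6; range = 8 − (-6) = 14.
v-values: 6, 10, -8; range = 10 − (-8) = 18.
Area = (14 × 18) / 2 = 126.

126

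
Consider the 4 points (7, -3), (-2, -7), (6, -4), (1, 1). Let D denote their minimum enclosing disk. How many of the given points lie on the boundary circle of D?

The minimum enclosing circle of a finite set is fixed by two of the points (as a diameter) or three (as a circumcircle).
The minimum enclosing circle is determined by three boundary points: (7, -3), (-2, -7), (1, 1).
Their circumcentre is (61/30, -3.95) with r² = 92053/3600.
The farthest remaining point (6, -4) is at distance² 56653/3600 ≤ 92053/3600.
The points at distance exactly r from the centre are (7, -3), (-2, -7), (1, 1) — 3 points.

3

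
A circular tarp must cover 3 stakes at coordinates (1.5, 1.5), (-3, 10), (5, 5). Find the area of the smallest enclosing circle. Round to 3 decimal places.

76.518

Call the three points A, B, C in the order given.
Side lengths²: AB² = 92.5, AC² = 24.5, BC² = 89.
Since AB² = 92.5 < 89 + 24.5 = 113.5, the triangle is acute, so the smallest enclosing circle is the circumcircle.
Circumcentre = (3/13, 163/26), r² = 16465/676.
Area = π·r² = π·16465/676 ≈ 76.518.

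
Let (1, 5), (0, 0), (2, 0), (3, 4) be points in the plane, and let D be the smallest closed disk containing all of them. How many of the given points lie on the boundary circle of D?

3

The minimum enclosing circle of a finite set is fixed by two of the points (as a diameter) or three (as a circumcircle).
The minimum enclosing circle is determined by three boundary points: (1, 5), (0, 0), (2, 0).
Their circumcentre is (1, 2.4) with r² = 6.76.
The farthest remaining point (3, 4) is at distance² 6.56 ≤ 6.76.
The points at distance exactly r from the centre are (1, 5), (0, 0), (2, 0) — 3 points.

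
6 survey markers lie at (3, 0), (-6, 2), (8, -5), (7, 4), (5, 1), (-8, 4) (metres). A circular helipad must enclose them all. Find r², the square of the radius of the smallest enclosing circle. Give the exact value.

84.25

The farthest pair is (8, -5)–(-8, 4) with squared distance 337. The circle on this segment as diameter has centre (0, -0.5) and r² = 337/4 = 84.25.
Check (3, 0): distance² to centre = 9.25 ≤ 84.25, so it lies inside.
All remaining points lie in this disk, and no smaller disk contains both endpoints, so this is the minimum enclosing circle.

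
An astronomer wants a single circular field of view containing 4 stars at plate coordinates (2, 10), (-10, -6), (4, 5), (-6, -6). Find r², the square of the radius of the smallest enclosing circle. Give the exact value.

The farthest pair is (2, 10)–(-10, -6) with squared distance 400. The circle on this segment as diameter has centre (-4, 2) and r² = 400/4 = 100.
Check (4, 5): distance² to centre = 73 ≤ 100, so it lies inside.
All remaining points lie in this disk, and no smaller disk contains both endpoints, so this is the minimum enclosing circle.

100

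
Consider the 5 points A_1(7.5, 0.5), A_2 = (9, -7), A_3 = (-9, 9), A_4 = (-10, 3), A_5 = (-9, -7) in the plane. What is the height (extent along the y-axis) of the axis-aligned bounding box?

16

max y = 9, min y = -7, so height = 16.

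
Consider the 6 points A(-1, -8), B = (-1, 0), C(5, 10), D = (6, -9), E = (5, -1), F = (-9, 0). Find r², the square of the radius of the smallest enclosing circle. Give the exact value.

The minimum enclosing circle of a finite set is fixed by two of the points (as a diameter) or three (as a circumcircle).
The minimum enclosing circle is determined by three boundary points: C, D, F.
Their circumcentre is (63/46, 13/46) with r² = 113849/1058.
The farthest remaining point A is at distance² 78521/1058 ≤ 113849/1058.

113849/1058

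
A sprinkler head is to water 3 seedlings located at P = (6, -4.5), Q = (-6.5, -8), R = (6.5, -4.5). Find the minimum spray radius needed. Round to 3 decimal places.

Side lengths²: PQ² = 168.5, PR² = 0.25, QR² = 181.25.
Since QR² = 181.25 ≥ 168.5 + 0.25 = 168.75, the angle opposite QR is not acute, so the smallest enclosing circle has QR as diameter.
Centre = midpoint of QR = (0, -6.25), r² = 181.25/4 = 45.3125.
r = √(45.3125) ≈ 6.731.

6.731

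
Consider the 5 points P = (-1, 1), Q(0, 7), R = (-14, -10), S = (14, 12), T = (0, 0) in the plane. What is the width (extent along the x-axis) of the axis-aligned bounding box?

max x = 14, min x = -14, so width = 28.

28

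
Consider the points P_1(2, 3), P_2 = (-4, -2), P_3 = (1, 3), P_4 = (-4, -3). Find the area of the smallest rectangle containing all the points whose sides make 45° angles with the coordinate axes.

In coordinates u = x + y, v = x − y the rectangle is axis-aligned; the map (x,y)→(u,v) scales areas by 2.
u-values: 5, -6, 4, -7; range = 5 − (-7) = 12.
v-values: -1, -2, -2, -1; range = -1 − (-2) = 1.
Area = (12 × 1) / 2 = 6.

6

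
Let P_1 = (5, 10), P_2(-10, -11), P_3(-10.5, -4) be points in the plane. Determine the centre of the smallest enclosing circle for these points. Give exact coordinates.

Side lengths²: P_1P_2² = 666, P_1P_3² = 436.25, P_2P_3² = 49.25.
Since P_1P_2² = 666 ≥ 436.25 + 49.25 = 485.5, the angle opposite P_1P_2 is not acute, so the smallest enclosing circle has P_1P_2 as diameter.
Centre = midpoint of P_1P_2 = (-2.5, -0.5), r² = 666/4 = 166.5.
Centre = (-2.5, -0.5).

(-2.5, -0.5)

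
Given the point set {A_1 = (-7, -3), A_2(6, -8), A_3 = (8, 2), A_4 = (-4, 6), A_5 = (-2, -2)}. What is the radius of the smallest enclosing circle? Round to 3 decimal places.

The farthest pair is A_2–A_4 with squared distance 296. The circle on this segment as diameter has centre (1, -1) and r² = 296/4 = 74.
Check A_1: distance² to centre = 68 ≤ 74, so it lies inside.
All remaining points lie in this disk, and no smaller disk contains both endpoints, so this is the minimum enclosing circle.
r = √74 ≈ 8.602.

8.602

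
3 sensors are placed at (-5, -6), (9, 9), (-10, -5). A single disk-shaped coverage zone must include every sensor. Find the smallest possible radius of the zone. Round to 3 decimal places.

11.800

Call the three points A, B, C in the order given.
Side lengths²: AB² = 421, AC² = 26, BC² = 557.
Since BC² = 557 ≥ 421 + 26 = 447, the angle opposite BC is not acute, so the smallest enclosing circle has BC as diameter.
Centre = midpoint of BC = (-0.5, 2), r² = 557/4 = 139.25.
r = √(139.25) ≈ 11.800.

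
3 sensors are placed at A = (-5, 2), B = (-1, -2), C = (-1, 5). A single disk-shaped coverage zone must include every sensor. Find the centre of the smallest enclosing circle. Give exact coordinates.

Side lengths²: AB² = 32, AC² = 25, BC² = 49.
Since BC² = 49 < 32 + 25 = 57, the triangle is acute, so the smallest enclosing circle is the circumcircle.
Circumcentre = (-1.5, 1.5), r² = 12.5.
Centre = (-1.5, 1.5).

(-1.5, 1.5)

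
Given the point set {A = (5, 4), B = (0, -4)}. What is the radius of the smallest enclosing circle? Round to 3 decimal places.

The smallest circle enclosing two points has them as diameter endpoints.
Centre = midpoint = (2.5, 0); r² = |AB|²/4 = 89/4 = 22.25.
r = √(22.25) ≈ 4.717.

4.717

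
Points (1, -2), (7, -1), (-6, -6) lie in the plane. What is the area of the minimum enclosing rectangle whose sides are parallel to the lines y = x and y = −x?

72

In coordinates u = x + y, v = x − y the rectangle is axis-aligned; the map (x,y)→(u,v) scales areas by 2.
u-values: -1, 6, -12; range = 6 − (-12) = 18.
v-values: 3, 8, 0; range = 8 − 0 = 8.
Area = (18 × 8) / 2 = 72.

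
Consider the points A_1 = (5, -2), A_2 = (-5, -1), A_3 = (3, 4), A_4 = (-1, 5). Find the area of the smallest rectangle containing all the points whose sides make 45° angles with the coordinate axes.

In coordinates u = x + y, v = x − y the rectangle is axis-aligned; the map (x,y)→(u,v) scales areas by 2.
u-values: 3, -6, 7, 4; range = 7 − (-6) = 13.
v-values: 7, -4, -1, -6; range = 7 − (-6) = 13.
Area = (13 × 13) / 2 = 84.5.

84.5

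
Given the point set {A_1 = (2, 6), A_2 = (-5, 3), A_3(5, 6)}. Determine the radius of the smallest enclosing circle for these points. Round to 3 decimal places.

Side lengths²: A_1A_2² = 58, A_1A_3² = 9, A_2A_3² = 109.
Since A_2A_3² = 109 ≥ 58 + 9 = 67, the angle opposite A_2A_3 is not acute, so the smallest enclosing circle has A_2A_3 as diameter.
Centre = midpoint of A_2A_3 = (0, 4.5), r² = 109/4 = 27.25.
r = √(27.25) ≈ 5.220.

5.220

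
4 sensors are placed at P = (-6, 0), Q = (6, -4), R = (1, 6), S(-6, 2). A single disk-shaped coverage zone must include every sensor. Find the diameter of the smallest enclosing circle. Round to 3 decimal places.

A smallest enclosing disk is always determined by at most three of the input points on its boundary.
The minimum enclosing circle is determined by three boundary points: Q, R, S.
Their circumcentre is (1/6, -2/3) with r² = 1625/36.
The farthest remaining point P is at distance² 1385/36 ≤ 1625/36.
Diameter = 2r = 2√(1625/36) ≈ 13.437.

13.437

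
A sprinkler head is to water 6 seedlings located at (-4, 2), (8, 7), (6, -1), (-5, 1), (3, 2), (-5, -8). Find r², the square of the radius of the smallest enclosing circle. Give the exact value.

98.5

The minimum enclosing circle of a finite set is fixed by two of the points (as a diameter) or three (as a circumcircle).
The farthest pair is (8, 7)–(-5, -8) with squared distance 394. The circle on this segment as diameter has centre (1.5, -0.5) and r² = 394/4 = 98.5.
Check (-4, 2): distance² to centre = 36.5 ≤ 98.5, so it lies inside.
All remaining points lie in this disk, and no smaller disk contains both endpoints, so this is the minimum enclosing circle.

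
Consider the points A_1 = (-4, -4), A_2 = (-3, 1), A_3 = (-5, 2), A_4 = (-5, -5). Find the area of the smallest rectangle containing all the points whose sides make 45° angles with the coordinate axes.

28

In coordinates u = x + y, v = x − y the rectangle is axis-aligned; the map (x,y)→(u,v) scales areas by 2.
u-values: -8, -2, -3, -10; range = -2 − (-10) = 8.
v-values: 0, -4, -7, 0; range = 0 − (-7) = 7.
Area = (8 × 7) / 2 = 28.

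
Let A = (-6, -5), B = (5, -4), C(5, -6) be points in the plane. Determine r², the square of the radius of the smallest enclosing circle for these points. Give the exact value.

Side lengths²: AB² = 122, AC² = 122, BC² = 4.
Since AC² = 122 < 122 + 4 = 126, the triangle is acute, so the smallest enclosing circle is the circumcircle.
Circumcentre = (-5/11, -5), r² = 3721/121.

3721/121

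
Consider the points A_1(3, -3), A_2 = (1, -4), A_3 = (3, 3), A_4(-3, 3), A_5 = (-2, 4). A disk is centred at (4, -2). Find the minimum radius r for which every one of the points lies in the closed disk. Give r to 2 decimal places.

8.60

The required radius is the distance from (4, -2) to the farthest point.
Squared distances: 2, 13, 26, 74, 72.
Maximum is 74, attained at A_4.
r = √74 ≈ 8.60.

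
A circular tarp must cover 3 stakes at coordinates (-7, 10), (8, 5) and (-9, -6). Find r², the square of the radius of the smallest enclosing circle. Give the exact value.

Call the three points A, B, C in the order given.
Side lengths²: AB² = 250, AC² = 260, BC² = 410.
Since BC² = 410 < 260 + 250 = 510, the triangle is acute, so the smallest enclosing circle is the circumcircle.
Circumcentre = (-1.6, 1.2), r² = 106.6.

106.6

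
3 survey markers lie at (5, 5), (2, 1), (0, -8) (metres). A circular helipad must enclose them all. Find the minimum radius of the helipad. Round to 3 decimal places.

6.964

Call the three points A, B, C in the order given.
Side lengths²: AB² = 25, AC² = 194, BC² = 85.
Since AC² = 194 ≥ 85 + 25 = 110, the angle opposite AC is not acute, so the smallest enclosing circle has AC as diameter.
Centre = midpoint of AC = (2.5, -1.5), r² = 194/4 = 48.5.
r = √(48.5) ≈ 6.964.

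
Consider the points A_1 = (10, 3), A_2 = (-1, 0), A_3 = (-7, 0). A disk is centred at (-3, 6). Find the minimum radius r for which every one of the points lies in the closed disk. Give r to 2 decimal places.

13.34

The required radius is the distance from (-3, 6) to the farthest point.
Squared distances: 178, 40, 52.
Maximum is 178, attained at A_1.
r = √178 ≈ 13.34.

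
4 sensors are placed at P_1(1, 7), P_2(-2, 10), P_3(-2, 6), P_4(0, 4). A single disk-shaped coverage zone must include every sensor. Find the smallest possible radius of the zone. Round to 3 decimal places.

By Welzl's lemma the MEC is supported by two points (diametrically opposite) or three points (on a circumcircle).
The farthest pair is P_2–P_4 with squared distance 40. The circle on this segment as diameter has centre (-1, 7) and r² = 40/4 = 10.
Check P_1: distance² to centre = 4 ≤ 10, so it lies inside.
All remaining points lie in this disk, and no smaller disk contains both endpoints, so this is the minimum enclosing circle.
r = √10 ≈ 3.162.

3.162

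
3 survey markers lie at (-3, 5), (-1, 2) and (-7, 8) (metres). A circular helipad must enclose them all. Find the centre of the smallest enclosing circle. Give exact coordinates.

Call the three points A, B, C in the order given.
Side lengths²: AB² = 13, AC² = 25, BC² = 72.
Since BC² = 72 ≥ 25 + 13 = 38, the angle opposite BC is not acute, so the smallest enclosing circle has BC as diameter.
Centre = midpoint of BC = (-4, 5), r² = 72/4 = 18.
Centre = (-4, 5).

(-4, 5)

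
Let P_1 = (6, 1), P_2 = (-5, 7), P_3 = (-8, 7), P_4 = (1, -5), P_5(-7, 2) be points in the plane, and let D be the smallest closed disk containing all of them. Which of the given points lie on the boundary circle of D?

The minimum enclosing circle of a finite set is fixed by two of the points (as a diameter) or three (as a circumcircle).
The minimum enclosing circle is determined by three boundary points: P_1, P_3, P_4.
Their circumcentre is (-65/38, 89/38) with r² = 44225/722.
The farthest remaining point P_2 is at distance² 23477/722 ≤ 44225/722.
The points at distance exactly r from the centre are P_1, P_3, P_4 — 3 points.

P_1, P_3, P_4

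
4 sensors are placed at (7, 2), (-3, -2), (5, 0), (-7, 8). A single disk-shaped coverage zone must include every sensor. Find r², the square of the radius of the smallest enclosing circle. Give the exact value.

58

A smallest enclosing disk is always determined by at most three of the input points on its boundary.
The farthest pair is (7, 2)–(-7, 8) with squared distance 232. The circle on this segment as diameter has centre (0, 5) and r² = 232/4 = 58.
Check (-3, -2): distance² to centre = 58 ≤ 58, so it lies inside.
All remaining points lie in this disk, and no smaller disk contains both endpoints, so this is the minimum enclosing circle.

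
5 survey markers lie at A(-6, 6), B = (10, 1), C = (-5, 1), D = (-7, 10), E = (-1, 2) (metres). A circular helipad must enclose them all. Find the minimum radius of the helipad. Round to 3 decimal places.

9.618

The minimum enclosing circle of a finite set is fixed by two of the points (as a diameter) or three (as a circumcircle).
The farthest pair is B–D with squared distance 370. The circle on this segment as diameter has centre (1.5, 5.5) and r² = 370/4 = 92.5.
Check A: distance² to centre = 56.5 ≤ 92.5, so it lies inside.
All remaining points lie in this disk, and no smaller disk contains both endpoints, so this is the minimum enclosing circle.
r = √(92.5) ≈ 9.618.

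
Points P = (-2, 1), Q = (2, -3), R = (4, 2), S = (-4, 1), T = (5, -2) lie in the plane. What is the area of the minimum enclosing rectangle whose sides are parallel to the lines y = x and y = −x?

In coordinates u = x + y, v = x − y the rectangle is axis-aligned; the map (x,y)→(u,v) scales areas by 2.
u-values: -1, -1, 6, -3, 3; range = 6 − (-3) = 9.
v-values: -3, 5, 2, -5, 7; range = 7 − (-5) = 12.
Area = (9 × 12) / 2 = 54.

54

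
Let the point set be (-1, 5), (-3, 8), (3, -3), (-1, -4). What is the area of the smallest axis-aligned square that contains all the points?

The bounding box has width 6 and height 12.
An axis-aligned square enclosing the set must have side ≥ max(width, height).
So the minimum side is max(6, 12) = 12.
Area = 12² = 144.

144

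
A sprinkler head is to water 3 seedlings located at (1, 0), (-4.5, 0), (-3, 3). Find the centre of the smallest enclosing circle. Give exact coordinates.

(-1.75, 0.5)

Call the three points A, B, C in the order given.
Side lengths²: AB² = 30.25, AC² = 25, BC² = 11.25.
Since AB² = 30.25 < 25 + 11.25 = 36.25, the triangle is acute, so the smallest enclosing circle is the circumcircle.
Circumcentre = (-1.75, 0.5), r² = 7.8125.
Centre = (-1.75, 0.5).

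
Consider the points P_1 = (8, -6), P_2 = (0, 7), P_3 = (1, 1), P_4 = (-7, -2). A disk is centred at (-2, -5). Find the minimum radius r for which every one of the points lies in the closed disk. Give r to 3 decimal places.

The required radius is the distance from (-2, -5) to the farthest point.
Squared distances: 101, 148, 45, 34.
Maximum is 148, attained at P_2.
r = √148 ≈ 12.166.

12.166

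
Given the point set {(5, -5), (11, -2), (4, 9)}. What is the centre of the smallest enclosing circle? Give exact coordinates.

Call the three points A, B, C in the order given.
Side lengths²: AB² = 45, AC² = 197, BC² = 170.
Since AC² = 197 < 170 + 45 = 215, the triangle is acute, so the smallest enclosing circle is the circumcircle.
Circumcentre = (303/58, 119/58), r² = 83725/1682.
Centre = (303/58, 119/58).

(303/58, 119/58)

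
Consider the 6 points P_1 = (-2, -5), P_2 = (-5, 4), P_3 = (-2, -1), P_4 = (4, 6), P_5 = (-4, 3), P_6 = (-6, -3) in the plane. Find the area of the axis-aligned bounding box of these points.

110

x ranges over [-6, 4], width 10.
y ranges over [-5, 6], height 11.
Area = 10 × 11 = 110.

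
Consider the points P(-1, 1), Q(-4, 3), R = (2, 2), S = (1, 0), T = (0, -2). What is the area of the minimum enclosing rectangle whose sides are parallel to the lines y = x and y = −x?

27

In coordinates u = x + y, v = x − y the rectangle is axis-aligned; the map (x,y)→(u,v) scales areas by 2.
u-values: 0, -1, 4, 1, -2; range = 4 − (-2) = 6.
v-values: -2, -7, 0, 1, 2; range = 2 − (-7) = 9.
Area = (6 × 9) / 2 = 27.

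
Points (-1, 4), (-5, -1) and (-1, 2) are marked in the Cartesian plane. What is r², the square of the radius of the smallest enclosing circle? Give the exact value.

Call the three points A, B, C in the order given.
Side lengths²: AB² = 41, AC² = 4, BC² = 25.
Since AB² = 41 ≥ 25 + 4 = 29, the angle opposite AB is not acute, so the smallest enclosing circle has AB as diameter.
Centre = midpoint of AB = (-3, 1.5), r² = 41/4 = 10.25.

10.25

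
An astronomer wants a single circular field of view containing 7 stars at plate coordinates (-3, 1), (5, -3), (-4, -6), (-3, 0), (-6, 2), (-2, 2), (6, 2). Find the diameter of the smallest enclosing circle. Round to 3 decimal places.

The minimum enclosing circle of a finite set is fixed by two of the points (as a diameter) or three (as a circumcircle).
The minimum enclosing circle is determined by three boundary points: (-4, -6), (-6, 2), (6, 2).
Their circumcentre is (0, -0.75) with r² = 43.5625.
The farthest remaining point (5, -3) is at distance² 30.0625 ≤ 43.5625.
Diameter = 2r = 2√(43.5625) ≈ 13.200.

13.200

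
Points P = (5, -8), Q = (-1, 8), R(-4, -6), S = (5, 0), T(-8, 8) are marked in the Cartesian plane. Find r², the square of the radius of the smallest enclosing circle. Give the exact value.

A smallest enclosing disk is always determined by at most three of the input points on its boundary.
The farthest pair is P–T with squared distance 425. The circle on this segment as diameter has centre (-1.5, 0) and r² = 425/4 = 106.25.
Check Q: distance² to centre = 64.25 ≤ 106.25, so it lies inside.
All remaining points lie in this disk, and no smaller disk contains both endpoints, so this is the minimum enclosing circle.

106.25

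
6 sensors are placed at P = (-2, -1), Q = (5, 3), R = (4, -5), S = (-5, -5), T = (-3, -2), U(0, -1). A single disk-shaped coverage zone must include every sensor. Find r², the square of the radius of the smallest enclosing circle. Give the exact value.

41

The farthest pair is Q–S with squared distance 164. The circle on this segment as diameter has centre (0, -1) and r² = 164/4 = 41.
Check P: distance² to centre = 4 ≤ 41, so it lies inside.
All remaining points lie in this disk, and no smaller disk contains both endpoints, so this is the minimum enclosing circle.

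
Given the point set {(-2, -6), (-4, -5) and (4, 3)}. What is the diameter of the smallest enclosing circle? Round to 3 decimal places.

11.314

Call the three points A, B, C in the order given.
Side lengths²: AB² = 5, AC² = 117, BC² = 128.
Since BC² = 128 ≥ 117 + 5 = 122, the angle opposite BC is not acute, so the smallest enclosing circle has BC as diameter.
Centre = midpoint of BC = (0, -1), r² = 128/4 = 32.
Diameter = 2r = 2√32 ≈ 11.314.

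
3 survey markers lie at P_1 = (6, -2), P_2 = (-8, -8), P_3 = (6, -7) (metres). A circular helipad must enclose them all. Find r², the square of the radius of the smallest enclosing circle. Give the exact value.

Side lengths²: P_1P_2² = 232, P_1P_3² = 25, P_2P_3² = 197.
Since P_1P_2² = 232 ≥ 197 + 25 = 222, the angle opposite P_1P_2 is not acute, so the smallest enclosing circle has P_1P_2 as diameter.
Centre = midpoint of P_1P_2 = (-1, -5), r² = 232/4 = 58.

58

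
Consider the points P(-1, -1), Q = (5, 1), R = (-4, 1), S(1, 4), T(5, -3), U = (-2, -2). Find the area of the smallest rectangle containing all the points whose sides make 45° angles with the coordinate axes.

65

In coordinates u = x + y, v = x − y the rectangle is axis-aligned; the map (x,y)→(u,v) scales areas by 2.
u-values: -2, 6, -3, 5, 2, -4; range = 6 − (-4) = 10.
v-values: 0, 4, -5, -3, 8, 0; range = 8 − (-5) = 13.
Area = (10 × 13) / 2 = 65.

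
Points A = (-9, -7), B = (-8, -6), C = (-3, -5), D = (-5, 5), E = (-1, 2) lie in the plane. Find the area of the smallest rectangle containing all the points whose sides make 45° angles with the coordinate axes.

102

In coordinates u = x + y, v = x − y the rectangle is axis-aligned; the map (x,y)→(u,v) scales areas by 2.
u-values: -16, -14, -8, 0, 1; range = 1 − (-16) = 17.
v-values: -2, -2, 2, -10, -3; range = 2 − (-10) = 12.
Area = (17 × 12) / 2 = 102.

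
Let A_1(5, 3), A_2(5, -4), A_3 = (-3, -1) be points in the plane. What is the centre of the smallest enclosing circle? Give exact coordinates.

(1.75, -0.5)

Side lengths²: A_1A_2² = 49, A_1A_3² = 80, A_2A_3² = 73.
Since A_1A_3² = 80 < 73 + 49 = 122, the triangle is acute, so the smallest enclosing circle is the circumcircle.
Circumcentre = (1.75, -0.5), r² = 22.8125.
Centre = (1.75, -0.5).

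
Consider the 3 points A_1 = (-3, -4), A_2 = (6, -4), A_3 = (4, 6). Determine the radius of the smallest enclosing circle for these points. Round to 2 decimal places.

6.22

Side lengths²: A_1A_2² = 81, A_1A_3² = 149, A_2A_3² = 104.
Since A_1A_3² = 149 < 104 + 81 = 185, the triangle is acute, so the smallest enclosing circle is the circumcircle.
Circumcentre = (1.5, 0.3), r² = 38.74.
r = √(38.74) ≈ 6.22.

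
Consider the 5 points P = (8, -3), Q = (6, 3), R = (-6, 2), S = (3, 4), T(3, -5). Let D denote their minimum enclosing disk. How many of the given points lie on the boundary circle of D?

2

The minimum enclosing circle of a finite set is fixed by two of the points (as a diameter) or three (as a circumcircle).
The farthest pair is P–R with squared distance 221. The circle on this segment as diameter has centre (1, -0.5) and r² = 221/4 = 55.25.
Check Q: distance² to centre = 37.25 ≤ 55.25, so it lies inside.
All remaining points lie in this disk, and no smaller disk contains both endpoints, so this is the minimum enclosing circle.
The points at distance exactly r from the centre are P, R — 2 points.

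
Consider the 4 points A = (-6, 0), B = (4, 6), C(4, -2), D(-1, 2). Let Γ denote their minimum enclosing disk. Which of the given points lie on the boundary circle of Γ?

A, B, C

By Welzl's lemma the MEC is supported by two points (diametrically opposite) or three points (on a circumcircle).
The minimum enclosing circle is determined by three boundary points: A, B, C.
Their circumcentre is (-0.4, 2) with r² = 35.36.
The farthest remaining point D is at distance² 0.36 ≤ 35.36.
The points at distance exactly r from the centre are A, B, C — 3 points.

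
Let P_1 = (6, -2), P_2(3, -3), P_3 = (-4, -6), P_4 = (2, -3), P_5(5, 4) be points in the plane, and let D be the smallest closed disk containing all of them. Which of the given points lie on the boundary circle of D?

P_3, P_5

A smallest enclosing disk is always determined by at most three of the input points on its boundary.
The farthest pair is P_3–P_5 with squared distance 181. The circle on this segment as diameter has centre (0.5, -1) and r² = 181/4 = 45.25.
Check P_1: distance² to centre = 31.25 ≤ 45.25, so it lies inside.
All remaining points lie in this disk, and no smaller disk contains both endpoints, so this is the minimum enclosing circle.
The points at distance exactly r from the centre are P_3, P_5 — 2 points.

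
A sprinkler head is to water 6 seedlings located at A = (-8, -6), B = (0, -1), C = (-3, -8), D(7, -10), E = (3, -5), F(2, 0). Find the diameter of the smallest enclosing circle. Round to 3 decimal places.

The minimum enclosing circle is determined by three boundary points: A, D, F.
Their circumcentre is (-9/26, -193/26) with r² = 20485/338.
The farthest remaining point B is at distance² 13985/338 ≤ 20485/338.
Diameter = 2r = 2√(20485/338) ≈ 15.570.

15.570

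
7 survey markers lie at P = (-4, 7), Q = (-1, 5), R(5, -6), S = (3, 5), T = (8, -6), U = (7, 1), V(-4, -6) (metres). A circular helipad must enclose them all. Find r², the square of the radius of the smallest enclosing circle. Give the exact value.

The minimum enclosing circle of a finite set is fixed by two of the points (as a diameter) or three (as a circumcircle).
The farthest pair is P–T with squared distance 313. The circle on this segment as diameter has centre (2, 0.5) and r² = 313/4 = 78.25.
Check Q: distance² to centre = 29.25 ≤ 78.25, so it lies inside.
All remaining points lie in this disk, and no smaller disk contains both endpoints, so this is the minimum enclosing circle.

78.25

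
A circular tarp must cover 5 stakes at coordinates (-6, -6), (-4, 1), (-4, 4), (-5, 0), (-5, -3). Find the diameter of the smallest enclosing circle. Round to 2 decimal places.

10.20

The minimum enclosing circle of a finite set is fixed by two of the points (as a diameter) or three (as a circumcircle).
The farthest pair is (-6, -6)–(-4, 4) with squared distance 104. The circle on this segment as diameter has centre (-5, -1) and r² = 104/4 = 26.
Check (-4, 1): distance² to centre = 5 ≤ 26, so it lies inside.
All remaining points lie in this disk, and no smaller disk contains both endpoints, so this is the minimum enclosing circle.
Diameter = 2r = 2√26 ≈ 10.20.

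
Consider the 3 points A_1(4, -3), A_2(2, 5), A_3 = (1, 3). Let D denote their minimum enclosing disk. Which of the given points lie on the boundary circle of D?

Side lengths²: A_1A_2² = 68, A_1A_3² = 45, A_2A_3² = 5.
Since A_1A_2² = 68 ≥ 45 + 5 = 50, the angle opposite A_1A_2 is not acute, so the smallest enclosing circle has A_1A_2 as diameter.
Centre = midpoint of A_1A_2 = (3, 1), r² = 68/4 = 17.
The points at distance exactly r from the centre are A_1, A_2 — 2 points.

A_1, A_2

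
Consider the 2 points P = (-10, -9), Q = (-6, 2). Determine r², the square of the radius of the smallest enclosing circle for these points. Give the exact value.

The smallest circle enclosing two points has them as diameter endpoints.
Centre = midpoint = (-8, -3.5); r² = |PQ|²/4 = 137/4 = 34.25.

34.25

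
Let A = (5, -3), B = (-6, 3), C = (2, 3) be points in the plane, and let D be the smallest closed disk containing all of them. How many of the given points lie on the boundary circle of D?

2

Side lengths²: AB² = 157, AC² = 45, BC² = 64.
Since AB² = 157 ≥ 64 + 45 = 109, the angle opposite AB is not acute, so the smallest enclosing circle has AB as diameter.
Centre = midpoint of AB = (-0.5, 0), r² = 157/4 = 39.25.
The points at distance exactly r from the centre are A, B — 2 points.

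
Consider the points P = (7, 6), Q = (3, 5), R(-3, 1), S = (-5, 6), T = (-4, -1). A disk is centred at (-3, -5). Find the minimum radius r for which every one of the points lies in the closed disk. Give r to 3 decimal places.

14.866

The required radius is the distance from (-3, -5) to the farthest point.
Squared distances: 221, 136, 36, 125, 17.
Maximum is 221, attained at P.
r = √221 ≈ 14.866.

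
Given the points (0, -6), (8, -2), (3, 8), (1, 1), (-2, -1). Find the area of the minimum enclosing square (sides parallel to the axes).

196

The bounding box has width 10 and height 14.
An axis-aligned square enclosing the set must have side ≥ max(width, height).
So the minimum side is max(10, 14) = 14.
Area = 14² = 196.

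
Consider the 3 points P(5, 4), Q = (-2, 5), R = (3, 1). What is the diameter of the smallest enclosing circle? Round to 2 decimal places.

7.10

Side lengths²: PQ² = 50, PR² = 13, QR² = 41.
Since PQ² = 50 < 41 + 13 = 54, the triangle is acute, so the smallest enclosing circle is the circumcircle.
Circumcentre = (67/46, 193/46), r² = 13325/1058.
Diameter = 2r = 2√(13325/1058) ≈ 7.10.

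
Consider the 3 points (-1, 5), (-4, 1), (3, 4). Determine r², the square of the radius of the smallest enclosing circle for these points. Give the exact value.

Call the three points A, B, C in the order given.
Side lengths²: AB² = 25, AC² = 17, BC² = 58.
Since BC² = 58 ≥ 25 + 17 = 42, the angle opposite BC is not acute, so the smallest enclosing circle has BC as diameter.
Centre = midpoint of BC = (-0.5, 2.5), r² = 58/4 = 14.5.

14.5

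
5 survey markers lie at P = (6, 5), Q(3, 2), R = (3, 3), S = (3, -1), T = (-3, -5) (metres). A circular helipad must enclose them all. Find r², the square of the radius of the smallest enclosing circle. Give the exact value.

A smallest enclosing disk is always determined by at most three of the input points on its boundary.
The farthest pair is P–T with squared distance 181. The circle on this segment as diameter has centre (1.5, 0) and r² = 181/4 = 45.25.
Check Q: distance² to centre = 6.25 ≤ 45.25, so it lies inside.
All remaining points lie in this disk, and no smaller disk contains both endpoints, so this is the minimum enclosing circle.

45.25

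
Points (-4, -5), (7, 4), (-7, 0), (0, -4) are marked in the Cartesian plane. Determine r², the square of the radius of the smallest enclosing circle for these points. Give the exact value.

91001/1681

By Welzl's lemma the MEC is supported by two points (diametrically opposite) or three points (on a circumcircle).
The minimum enclosing circle is determined by three boundary points: (-4, -5), (7, 4), (-7, 0).
Their circumcentre is (12/41, 40/41) with r² = 91001/1681.
The farthest remaining point (0, -4) is at distance² 41760/1681 ≤ 91001/1681.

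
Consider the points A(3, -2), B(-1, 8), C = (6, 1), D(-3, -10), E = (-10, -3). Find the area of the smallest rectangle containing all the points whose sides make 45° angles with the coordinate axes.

160

In coordinates u = x + y, v = x − y the rectangle is axis-aligned; the map (x,y)→(u,v) scales areas by 2.
u-values: 1, 7, 7, -13, -13; range = 7 − (-13) = 20.
v-values: 5, -9, 5, 7, -7; range = 7 − (-9) = 16.
Area = (20 × 16) / 2 = 160.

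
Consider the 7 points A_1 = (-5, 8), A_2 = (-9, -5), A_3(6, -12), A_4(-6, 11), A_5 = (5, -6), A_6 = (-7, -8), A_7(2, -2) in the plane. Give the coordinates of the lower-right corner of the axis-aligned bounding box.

(6, -12)

x-range [-9, 6], y-range [-12, 11].
The lower-right corner is (6, -12).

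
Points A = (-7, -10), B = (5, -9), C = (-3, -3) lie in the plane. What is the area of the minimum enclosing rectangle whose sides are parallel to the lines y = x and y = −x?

In coordinates u = x + y, v = x − y the rectangle is axis-aligned; the map (x,y)→(u,v) scales areas by 2.
u-values: -17, -4, -6; range = -4 − (-17) = 13.
v-values: 3, 14, 0; range = 14 − 0 = 14.
Area = (13 × 14) / 2 = 91.

91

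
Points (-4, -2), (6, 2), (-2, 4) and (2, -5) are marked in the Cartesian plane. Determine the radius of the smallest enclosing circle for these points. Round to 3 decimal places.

By Welzl's lemma the MEC is supported by two points (diametrically opposite) or three points (on a circumcircle).
The farthest pair is (-4, -2)–(6, 2) with squared distance 116. The circle on this segment as diameter has centre (1, 0) and r² = 116/4 = 29.
Check (-2, 4): distance² to centre = 25 ≤ 29, so it lies inside.
All remaining points lie in this disk, and no smaller disk contains both endpoints, so this is the minimum enclosing circle.
r = √29 ≈ 5.385.

5.385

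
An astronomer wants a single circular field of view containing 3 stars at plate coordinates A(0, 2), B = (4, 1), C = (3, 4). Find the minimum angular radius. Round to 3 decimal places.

Side lengths²: AB² = 17, AC² = 13, BC² = 10.
Since AB² = 17 < 13 + 10 = 23, the triangle is acute, so the smallest enclosing circle is the circumcircle.
Circumcentre = (47/22, 45/22), r² = 1105/242.
r = √(1105/242) ≈ 2.137.

2.137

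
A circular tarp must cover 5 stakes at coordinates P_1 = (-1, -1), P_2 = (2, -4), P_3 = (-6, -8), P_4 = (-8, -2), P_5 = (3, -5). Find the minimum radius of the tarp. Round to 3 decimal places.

5.701

The minimum enclosing circle of a finite set is fixed by two of the points (as a diameter) or three (as a circumcircle).
The farthest pair is P_4–P_5 with squared distance 130. The circle on this segment as diameter has centre (-2.5, -3.5) and r² = 130/4 = 32.5.
Check P_1: distance² to centre = 8.5 ≤ 32.5, so it lies inside.
All remaining points lie in this disk, and no smaller disk contains both endpoints, so this is the minimum enclosing circle.
r = √(32.5) ≈ 5.701.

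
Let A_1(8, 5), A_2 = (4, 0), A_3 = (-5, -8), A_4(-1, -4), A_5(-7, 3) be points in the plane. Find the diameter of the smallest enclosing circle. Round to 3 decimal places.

A smallest enclosing disk is always determined by at most three of the input points on its boundary.
The minimum enclosing circle is determined by three boundary points: A_1, A_3, A_5.
Their circumcentre is (31/26, -31/26) with r² = 28625/338.
The farthest remaining point A_4 is at distance² 4289/338 ≤ 28625/338.
Diameter = 2r = 2√(28625/338) ≈ 18.405.

18.405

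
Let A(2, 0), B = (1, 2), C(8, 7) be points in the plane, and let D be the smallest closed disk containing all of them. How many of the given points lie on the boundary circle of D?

Side lengths²: AB² = 5, AC² = 85, BC² = 74.
Since AC² = 85 ≥ 74 + 5 = 79, the angle opposite AC is not acute, so the smallest enclosing circle has AC as diameter.
Centre = midpoint of AC = (5, 3.5), r² = 85/4 = 21.25.
The points at distance exactly r from the centre are A, C — 2 points.

2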